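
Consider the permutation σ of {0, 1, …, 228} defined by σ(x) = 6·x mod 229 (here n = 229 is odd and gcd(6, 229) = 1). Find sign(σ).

Orbit of 146 under x↦6x: [146, 189, 218, 163, 62, 143, 171]… (length divides ord_229(6)).
Cycle lengths of π_6 on ℤ/229ℤ: [228, 1]; 2 cycles in total.
With 2 cycles on 229 points, sign = (−1)^{229−2} = -1.

-1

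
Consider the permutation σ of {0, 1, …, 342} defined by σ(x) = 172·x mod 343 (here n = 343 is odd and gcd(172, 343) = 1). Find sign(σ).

Trace 4: π^k(4) = [4, 2, 1, 172, 86, 43, 193] for k=0..6.
Decompose π into cycles: lengths [147, 147, 21, 21, 3, 3, 1] (7 cycles, including the fixed point 0).
n − c = 343 − 7 = 336; sign = (−1)^336 = +1.

+1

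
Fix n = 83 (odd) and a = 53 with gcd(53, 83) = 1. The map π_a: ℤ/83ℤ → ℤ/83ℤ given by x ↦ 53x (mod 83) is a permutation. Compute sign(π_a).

-1

Start at x=48: 48 → 54 → 40 → 45 → 61 → 79 → 37 → … (one orbit).
The orbit structure of x ↦ 53x mod 83: 2 orbits of sizes [82, 1].
sign(π) = (−1)^{n − #cycles} = (−1)^{83−2} = (−1)^81 = -1.
The Jacobi symbol (53|83) = -1 (Zolotarev) agrees.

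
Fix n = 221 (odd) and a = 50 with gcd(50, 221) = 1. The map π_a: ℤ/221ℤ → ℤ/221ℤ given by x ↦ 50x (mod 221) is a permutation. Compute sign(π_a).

Start at x=33: 33 → 103 → 67 → 35 → 203 → 205 → 84 → … (one orbit).
Cycle type of π: 12×17 + 2×8 + 1; total 26 cycles.
26 cycles on 221: each ℓ→(−1)^(ℓ−1), product (−1)^195 = -1.

-1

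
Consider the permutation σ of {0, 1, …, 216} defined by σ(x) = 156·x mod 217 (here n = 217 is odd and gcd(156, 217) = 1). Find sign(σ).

Orbit of 156 under x↦156x: [156, 32, 1]… (length divides ord_217(156)).
Decompose π into cycles: lengths [3, 3, 3, 3, 3, 3, 3, 3, 3, 3, 3, 3, 3, 3, 3, 3, 3, 3, 3, 3, 3, 3, 3, 3, 3, 3, 3, 3, 3, 3, 3, 3, 3, 3, 3, 3, 3, 3, 3, 3, 3, 3, 3, 3, 3, 3, 3, 3, 3, 3, 3, 3, 3, 3, 3, 3, 3, 3, 3, 3, 3, 3, 1, 1, 1, 1, 1, 1, 1, 1, 1, 1, 1, 1, 1, 1, 1, 1, 1, 1, 1, 1, 1, 1, 1, 1, 1, 1, 1, 1, 1, 1, 1] (93 cycles, including the fixed point 0).
n − c = 217 − 93 = 124; sign = (−1)^124 = +1.
The Jacobi symbol (156|217) = +1 (Zolotarev) agrees.

+1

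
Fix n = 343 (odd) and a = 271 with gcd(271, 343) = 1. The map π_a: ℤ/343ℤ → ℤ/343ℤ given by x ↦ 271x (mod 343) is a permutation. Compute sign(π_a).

Trace 165: π^k(165) = [165, 125, 261, 73, 232, 103, 130] for k=0..6.
4 cycles of lengths [294, 42, 6, 1].
343 − 4 = 339 transpositions; sign(π) = (−1)^339 = -1.
Via Zolotarev, sign(π_{271}) = (271|343) = -1.

-1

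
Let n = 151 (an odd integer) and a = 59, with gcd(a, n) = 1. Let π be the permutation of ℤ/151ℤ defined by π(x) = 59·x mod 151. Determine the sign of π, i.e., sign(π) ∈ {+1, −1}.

Trace 19: π^k(19) = [19, 64, 1, 59, 8] for k=0..4.
Cycle lengths of π_59 on ℤ/151ℤ: [5, 5, 5, 5, 5, 5, 5, 5, 5, 5, 5, 5, 5, 5, 5, 5, 5, 5, 5, 5, 5, 5, 5, 5, 5, 5, 5, 5, 5, 5, 1]; 31 cycles in total.
n − c = 151 − 31 = 120; sign = (−1)^120 = +1.

+1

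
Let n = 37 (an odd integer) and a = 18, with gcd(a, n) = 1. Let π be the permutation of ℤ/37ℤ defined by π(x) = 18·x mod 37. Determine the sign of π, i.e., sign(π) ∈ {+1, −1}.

-1

Trace 23: π^k(23) = [23, 7, 15, 11, 13, 12, 31] for k=0..6.
Cycle lengths of π_18 on ℤ/37ℤ: [36, 1]; 2 cycles in total.
2 cycles on 37: each ℓ→(−1)^(ℓ−1), product (−1)^35 = -1.
The Jacobi symbol (18|37) = -1 (Zolotarev) agrees.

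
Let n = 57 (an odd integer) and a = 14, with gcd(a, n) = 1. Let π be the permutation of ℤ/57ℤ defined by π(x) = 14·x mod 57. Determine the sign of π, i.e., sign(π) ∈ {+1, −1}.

+1

Orbit of 56 under x↦14x: [56, 43, 32, 49, 2, 28, 50]… (length divides ord_57(14)).
5 cycles of lengths [18, 18, 18, 2, 1].
5 cycles on 57: each ℓ→(−1)^(ℓ−1), product (−1)^52 = +1.
Check: (14/57) = +1 by Zolotarev.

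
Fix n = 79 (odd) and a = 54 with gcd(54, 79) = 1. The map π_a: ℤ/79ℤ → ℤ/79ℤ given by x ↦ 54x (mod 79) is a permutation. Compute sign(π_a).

-1

Orbit of 53 under x↦54x: [53, 18, 24, 32, 69, 13, 70]… (length divides ord_79(54)).
Decompose π into cycles: lengths [78, 1] (2 cycles, including the fixed point 0).
sign(π) = (−1)^{n − #cycles} = (−1)^{79−2} = (−1)^77 = -1.
(54|79)_J = -1 (Zolotarev's lemma cross-check).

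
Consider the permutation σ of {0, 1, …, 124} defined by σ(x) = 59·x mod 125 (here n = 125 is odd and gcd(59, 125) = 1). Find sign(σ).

+1

Trace 29: π^k(29) = [29, 86, 74, 116, 94, 46, 89] for k=0..6.
π_59 has 7 disjoint cycles with lengths [50, 50, 10, 10, 2, 2, 1] on {0,…,124}.
125 − 7 = 118 transpositions; sign(π) = (−1)^118 = +1.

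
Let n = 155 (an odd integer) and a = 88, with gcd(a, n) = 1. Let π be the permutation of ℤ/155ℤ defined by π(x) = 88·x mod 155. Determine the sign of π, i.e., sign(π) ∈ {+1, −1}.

+1

Orbit of 149 under x↦88x: [149, 92, 36, 68, 94, 57, 56]… (length divides ord_155(88)).
Decompose π into cycles: lengths [12, 12, 12, 12, 12, 12, 12, 12, 12, 12, 6, 6, 6, 6, 6, 4, 1] (17 cycles, including the fixed point 0).
Σ(ℓ_i−1) = 155−17 = 138; sign = (−1)^138 = +1.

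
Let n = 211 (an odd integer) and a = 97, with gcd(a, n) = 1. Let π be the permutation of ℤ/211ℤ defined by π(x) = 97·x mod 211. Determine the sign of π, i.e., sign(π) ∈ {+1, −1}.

-1

Trace 210: π^k(210) = [210, 114, 86, 113, 200, 199, 102] for k=0..6.
Cycle lengths of π_97 on ℤ/211ℤ: [70, 70, 70, 1]; 4 cycles in total.
4 cycles on 211: each ℓ→(−1)^(ℓ−1), product (−1)^207 = -1.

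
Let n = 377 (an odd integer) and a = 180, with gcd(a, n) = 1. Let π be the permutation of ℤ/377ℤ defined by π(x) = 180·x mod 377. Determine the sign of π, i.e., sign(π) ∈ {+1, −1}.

Orbit of 80 under x↦180x: [80, 74, 125, 257, 266, 1, 180]… (length divides ord_377(180)).
Cycle lengths of π_180 on ℤ/377ℤ: [84, 84, 84, 84, 14, 14, 12, 1]; 8 cycles in total.
377 − 8 = 369 transpositions; sign(π) = (−1)^369 = -1.
The Jacobi symbol (180|377) = -1 (Zolotarev) agrees.

-1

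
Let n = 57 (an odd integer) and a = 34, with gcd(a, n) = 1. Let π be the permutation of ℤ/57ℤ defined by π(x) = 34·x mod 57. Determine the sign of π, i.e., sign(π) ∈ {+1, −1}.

-1

Trace 13: π^k(13) = [13, 43, 37, 4, 22, 7, 10] for k=0..6.
π_34 has 6 disjoint cycles with lengths [18, 18, 18, 1, 1, 1] on {0,…,56}.
57 − 6 = 51 transpositions; sign(π) = (−1)^51 = -1.
Check: (34/57) = -1 by Zolotarev.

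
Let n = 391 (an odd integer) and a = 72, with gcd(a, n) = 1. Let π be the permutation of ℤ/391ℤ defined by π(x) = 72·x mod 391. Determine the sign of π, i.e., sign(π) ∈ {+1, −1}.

Trace 200: π^k(200) = [200, 324, 259, 271, 353, 1, 72] for k=0..6.
Cycle type of π: 44×8 + 11×2 + 4×4 + 1; total 15 cycles.
Σ(ℓ_i−1) = 391−15 = 376; sign = (−1)^376 = +1.

+1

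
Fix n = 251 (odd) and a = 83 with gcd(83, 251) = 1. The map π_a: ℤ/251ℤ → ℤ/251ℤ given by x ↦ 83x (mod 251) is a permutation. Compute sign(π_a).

+1

Start at x=80: 80 → 114 → 175 → 218 → 22 → 69 → 205 → … (one orbit).
π_83 has 3 disjoint cycles with lengths [125, 125, 1] on {0,…,250}.
251 − 3 = 248 transpositions; sign(π) = (−1)^248 = +1.
Check: (83/251) = +1 by Zolotarev.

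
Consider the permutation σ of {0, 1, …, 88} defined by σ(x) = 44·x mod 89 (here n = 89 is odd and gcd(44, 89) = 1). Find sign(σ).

+1

Trace 81: π^k(81) = [81, 4, 87, 1, 44, 67, 11] for k=0..6.
Decompose π into cycles: lengths [22, 22, 22, 22, 1] (5 cycles, including the fixed point 0).
sign(π) = (−1)^{n − #cycles} = (−1)^{89−5} = (−1)^84 = +1.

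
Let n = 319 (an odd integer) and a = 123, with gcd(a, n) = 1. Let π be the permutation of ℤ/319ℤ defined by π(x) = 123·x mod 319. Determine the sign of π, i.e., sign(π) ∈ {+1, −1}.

-1

Orbit of 226 under x↦123x: [226, 45, 112, 59, 239, 49, 285]… (length divides ord_319(123)).
Cycle lengths of π_123 on ℤ/319ℤ: [70, 70, 70, 70, 10, 7, 7, 7, 7, 1]; 10 cycles in total.
10 cycles on 319: each ℓ→(−1)^(ℓ−1), product (−1)^309 = -1.
Zolotarev: (123|319) = -1, matching the cycle-count sign.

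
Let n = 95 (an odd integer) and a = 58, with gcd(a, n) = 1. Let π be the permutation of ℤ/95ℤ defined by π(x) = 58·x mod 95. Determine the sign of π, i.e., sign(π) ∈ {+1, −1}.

Trace 39: π^k(39) = [39, 77, 1, 58] for k=0..3.
Cycle lengths of π_58 on ℤ/95ℤ: [4, 4, 4, 4, 4, 4, 4, 4, 4, 4, 4, 4, 4, 4, 4, 4, 4, 4, 4, 1, 1, 1, 1, 1, 1, 1, 1, 1, 1, 1, 1, 1, 1, 1, 1, 1, 1, 1]; 38 cycles in total.
n − c = 95 − 38 = 57; sign = (−1)^57 = -1.
The Jacobi symbol (58|95) = -1 (Zolotarev) agrees.

-1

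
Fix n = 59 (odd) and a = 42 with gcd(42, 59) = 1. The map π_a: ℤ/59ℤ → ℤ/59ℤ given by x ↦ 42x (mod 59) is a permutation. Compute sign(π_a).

-1

Trace 21: π^k(21) = [21, 56, 51, 18, 48, 10, 7] for k=0..6.
Cycle type of π: 58 + 1; total 2 cycles.
n − c = 59 − 2 = 57; sign = (−1)^57 = -1.
Check: (42/59) = -1 by Zolotarev.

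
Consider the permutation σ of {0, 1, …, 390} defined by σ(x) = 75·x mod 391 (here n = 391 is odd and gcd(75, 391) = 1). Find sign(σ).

Start at x=209: 209 → 35 → 279 → 202 → 292 → 4 → 300 → … (one orbit).
Cycle type of π: 176×2 + 16 + 11×2 + 1; total 6 cycles.
sign(π) = (−1)^{n − #cycles} = (−1)^{391−6} = (−1)^385 = -1.
Zolotarev: (75|391) = -1, matching the cycle-count sign.

-1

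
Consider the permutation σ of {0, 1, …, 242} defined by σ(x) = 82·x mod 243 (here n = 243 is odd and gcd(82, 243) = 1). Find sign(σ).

+1

Start at x=82: 82 → 163 → 1 → 82 (one orbit).
135 cycles of lengths [3, 3, 3, 3, 3, 3, 3, 3, 3, 3, 3, 3, 3, 3, 3, 3, 3, 3, 3, 3, 3, 3, 3, 3, 3, 3, 3, 3, 3, 3, 3, 3, 3, 3, 3, 3, 3, 3, 3, 3, 3, 3, 3, 3, 3, 3, 3, 3, 3, 3, 3, 3, 3, 3, 1, 1, 1, 1, 1, 1, 1, 1, 1, 1, 1, 1, 1, 1, 1, 1, 1, 1, 1, 1, 1, 1, 1, 1, 1, 1, 1, 1, 1, 1, 1, 1, 1, 1, 1, 1, 1, 1, 1, 1, 1, 1, 1, 1, 1, 1, 1, 1, 1, 1, 1, 1, 1, 1, 1, 1, 1, 1, 1, 1, 1, 1, 1, 1, 1, 1, 1, 1, 1, 1, 1, 1, 1, 1, 1, 1, 1, 1, 1, 1, 1].
135 cycles on 243: each ℓ→(−1)^(ℓ−1), product (−1)^108 = +1.
Via Zolotarev, sign(π_{82}) = (82|243) = +1.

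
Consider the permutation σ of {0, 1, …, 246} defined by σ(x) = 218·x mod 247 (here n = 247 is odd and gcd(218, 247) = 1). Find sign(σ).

Orbit of 23 under x↦218x: [23, 74, 77, 237, 43, 235, 101]… (length divides ord_247(218)).
π_218 has 17 disjoint cycles with lengths [18, 18, 18, 18, 18, 18, 18, 18, 18, 18, 18, 18, 9, 9, 6, 6, 1] on {0,…,246}.
sign(π) = (−1)^{n − #cycles} = (−1)^{247−17} = (−1)^230 = +1.
Via Zolotarev, sign(π_{218}) = (218|247) = +1.

+1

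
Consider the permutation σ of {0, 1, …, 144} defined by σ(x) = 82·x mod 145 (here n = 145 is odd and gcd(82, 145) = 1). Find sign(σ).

Orbit of 139 under x↦82x: [139, 88, 111, 112, 49, 103, 36]… (length divides ord_145(82)).
10 cycles of lengths [28, 28, 28, 28, 7, 7, 7, 7, 4, 1].
sign(π) = (−1)^{n − #cycles} = (−1)^{145−10} = (−1)^135 = -1.
The Jacobi symbol (82|145) = -1 (Zolotarev) agrees.

-1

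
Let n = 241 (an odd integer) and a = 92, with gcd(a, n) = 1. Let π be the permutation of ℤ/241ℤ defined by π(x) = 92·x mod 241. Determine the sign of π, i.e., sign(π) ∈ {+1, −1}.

-1

Trace 170: π^k(170) = [170, 216, 110, 239, 57, 183, 207] for k=0..6.
The orbit structure of x ↦ 92x mod 241: 2 orbits of sizes [240, 1].
Σ(ℓ_i−1) = 241−2 = 239; sign = (−1)^239 = -1.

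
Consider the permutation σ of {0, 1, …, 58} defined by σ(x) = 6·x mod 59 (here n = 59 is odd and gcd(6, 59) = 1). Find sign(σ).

-1

Start at x=4: 4 → 24 → 26 → 38 → 51 → 11 → 7 → … (one orbit).
Cycle type of π: 58 + 1; total 2 cycles.
Σ(ℓ_i−1) = 59−2 = 57; sign = (−1)^57 = -1.
The Jacobi symbol (6|59) = -1 (Zolotarev) agrees.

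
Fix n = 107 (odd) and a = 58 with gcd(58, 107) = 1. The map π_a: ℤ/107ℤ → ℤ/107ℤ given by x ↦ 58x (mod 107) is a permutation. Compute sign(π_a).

-1

Orbit of 34 under x↦58x: [34, 46, 100, 22, 99, 71, 52]… (length divides ord_107(58)).
2 cycles of lengths [106, 1].
Σ(ℓ_i−1) = 107−2 = 105; sign = (−1)^105 = -1.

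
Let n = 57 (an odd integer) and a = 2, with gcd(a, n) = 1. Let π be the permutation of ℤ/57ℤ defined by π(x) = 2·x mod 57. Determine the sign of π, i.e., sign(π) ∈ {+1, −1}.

+1

Trace 29: π^k(29) = [29, 1, 2, 4, 8, 16, 32] for k=0..6.
Cycle lengths of π_2 on ℤ/57ℤ: [18, 18, 18, 2, 1]; 5 cycles in total.
n − c = 57 − 5 = 52; sign = (−1)^52 = +1.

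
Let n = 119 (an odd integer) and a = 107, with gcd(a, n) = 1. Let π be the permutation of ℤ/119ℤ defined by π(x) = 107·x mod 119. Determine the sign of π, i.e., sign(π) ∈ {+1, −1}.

Orbit of 116 under x↦107x: [116, 36, 44, 67, 29, 9, 11]… (length divides ord_119(107)).
Cycle lengths of π_107 on ℤ/119ℤ: [48, 48, 16, 3, 3, 1]; 6 cycles in total.
Σ(ℓ_i−1) = 119−6 = 113; sign = (−1)^113 = -1.
(107|119)_J = -1 (Zolotarev's lemma cross-check).

-1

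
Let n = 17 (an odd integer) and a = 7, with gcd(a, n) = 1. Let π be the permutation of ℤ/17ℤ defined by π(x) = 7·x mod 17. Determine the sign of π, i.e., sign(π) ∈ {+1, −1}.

Trace 10: π^k(10) = [10, 2, 14, 13, 6, 8, 5] for k=0..6.
Cycle lengths of π_7 on ℤ/17ℤ: [16, 1]; 2 cycles in total.
Σ(ℓ_i−1) = 17−2 = 15; sign = (−1)^15 = -1.
Check: (7/17) = -1 by Zolotarev.

-1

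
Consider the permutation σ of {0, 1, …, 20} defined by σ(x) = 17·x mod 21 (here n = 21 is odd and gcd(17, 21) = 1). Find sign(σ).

Trace 5: π^k(5) = [5, 1, 17, 16, 20, 4] for k=0..5.
Decompose π into cycles: lengths [6, 6, 6, 2, 1] (5 cycles, including the fixed point 0).
n − c = 21 − 5 = 16; sign = (−1)^16 = +1.
Via Zolotarev, sign(π_{17}) = (17|21) = +1.

+1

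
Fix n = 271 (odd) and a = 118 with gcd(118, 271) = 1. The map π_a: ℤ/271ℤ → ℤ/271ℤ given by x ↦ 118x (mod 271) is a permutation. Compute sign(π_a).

Trace 30: π^k(30) = [30, 17, 109, 125, 116, 138, 24] for k=0..6.
Decompose π into cycles: lengths [270, 1] (2 cycles, including the fixed point 0).
n − c = 271 − 2 = 269; sign = (−1)^269 = -1.
The Jacobi symbol (118|271) = -1 (Zolotarev) agrees.

-1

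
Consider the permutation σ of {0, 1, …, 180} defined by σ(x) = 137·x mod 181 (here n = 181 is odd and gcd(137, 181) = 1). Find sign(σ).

+1

Orbit of 138 under x↦137x: [138, 82, 12, 15, 64, 80, 100]… (length divides ord_181(137)).
3 cycles of lengths [90, 90, 1].
n − c = 181 − 3 = 178; sign = (−1)^178 = +1.
Via Zolotarev, sign(π_{137}) = (137|181) = +1.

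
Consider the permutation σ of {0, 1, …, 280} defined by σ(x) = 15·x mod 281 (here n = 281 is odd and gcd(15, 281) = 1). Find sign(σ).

-1

Start at x=34: 34 → 229 → 63 → 102 → 125 → 189 → 25 → … (one orbit).
Cycle type of π: 280 + 1; total 2 cycles.
sign(π) = (−1)^{n − #cycles} = (−1)^{281−2} = (−1)^279 = -1.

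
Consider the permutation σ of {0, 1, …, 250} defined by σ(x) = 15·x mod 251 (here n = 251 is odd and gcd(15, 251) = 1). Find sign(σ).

+1

Start at x=35: 35 → 23 → 94 → 155 → 66 → 237 → 41 → … (one orbit).
π_15 has 3 disjoint cycles with lengths [125, 125, 1] on {0,…,250}.
With 3 cycles on 251 points, sign = (−1)^{251−3} = +1.
(15|251)_J = +1 (Zolotarev's lemma cross-check).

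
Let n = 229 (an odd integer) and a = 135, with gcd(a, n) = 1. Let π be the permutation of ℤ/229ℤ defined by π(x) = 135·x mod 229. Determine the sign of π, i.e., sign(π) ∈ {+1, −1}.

+1

Orbit of 1 under x↦135x: [1, 135, 134, 228, 94, 95]… (length divides ord_229(135)).
Decompose π into cycles: lengths [6, 6, 6, 6, 6, 6, 6, 6, 6, 6, 6, 6, 6, 6, 6, 6, 6, 6, 6, 6, 6, 6, 6, 6, 6, 6, 6, 6, 6, 6, 6, 6, 6, 6, 6, 6, 6, 6, 1] (39 cycles, including the fixed point 0).
229 − 39 = 190 transpositions; sign(π) = (−1)^190 = +1.
Via Zolotarev, sign(π_{135}) = (135|229) = +1.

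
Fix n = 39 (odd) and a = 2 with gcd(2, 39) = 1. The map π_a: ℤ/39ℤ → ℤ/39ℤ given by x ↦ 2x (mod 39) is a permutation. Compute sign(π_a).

Orbit of 8 under x↦2x: [8, 16, 32, 25, 11, 22, 5]… (length divides ord_39(2)).
Cycle lengths of π_2 on ℤ/39ℤ: [12, 12, 12, 2, 1]; 5 cycles in total.
5 cycles on 39: each ℓ→(−1)^(ℓ−1), product (−1)^34 = +1.

+1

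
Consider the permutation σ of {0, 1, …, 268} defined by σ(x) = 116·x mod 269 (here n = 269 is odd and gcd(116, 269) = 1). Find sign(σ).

Trace 163: π^k(163) = [163, 78, 171, 199, 219, 118, 238] for k=0..6.
The orbit structure of x ↦ 116x mod 269: 2 orbits of sizes [268, 1].
Σ(ℓ_i−1) = 269−2 = 267; sign = (−1)^267 = -1.

-1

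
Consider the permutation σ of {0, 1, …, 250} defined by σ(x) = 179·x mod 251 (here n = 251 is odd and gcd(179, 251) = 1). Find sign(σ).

Trace 9: π^k(9) = [9, 105, 221, 152, 100, 79, 85] for k=0..6.
Cycle type of π: 125×2 + 1; total 3 cycles.
sign(π) = (−1)^{n − #cycles} = (−1)^{251−3} = (−1)^248 = +1.
Zolotarev: (179|251) = +1, matching the cycle-count sign.

+1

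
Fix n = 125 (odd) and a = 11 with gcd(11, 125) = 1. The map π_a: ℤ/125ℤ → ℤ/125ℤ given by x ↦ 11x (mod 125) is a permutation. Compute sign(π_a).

Start at x=91: 91 → 1 → 11 → 121 → 81 → 16 → 51 → … (one orbit).
π_11 has 13 disjoint cycles with lengths [25, 25, 25, 25, 5, 5, 5, 5, 1, 1, 1, 1, 1] on {0,…,124}.
With 13 cycles on 125 points, sign = (−1)^{125−13} = +1.

+1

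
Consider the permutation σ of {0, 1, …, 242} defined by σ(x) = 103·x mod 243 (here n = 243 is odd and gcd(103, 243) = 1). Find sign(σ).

Orbit of 70 under x↦103x: [70, 163, 22, 79, 118, 4, 169]… (length divides ord_243(103)).
The orbit structure of x ↦ 103x mod 243: 11 orbits of sizes [81, 81, 27, 27, 9, 9, 3, 3, 1, 1, 1].
11 cycles on 243: each ℓ→(−1)^(ℓ−1), product (−1)^232 = +1.
Check: (103/243) = +1 by Zolotarev.

+1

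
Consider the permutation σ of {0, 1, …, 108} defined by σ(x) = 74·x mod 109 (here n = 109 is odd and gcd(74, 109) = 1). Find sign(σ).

+1

Start at x=108: 108 → 35 → 83 → 38 → 87 → 7 → 82 → … (one orbit).
Decompose π into cycles: lengths [54, 54, 1] (3 cycles, including the fixed point 0).
Σ(ℓ_i−1) = 109−3 = 106; sign = (−1)^106 = +1.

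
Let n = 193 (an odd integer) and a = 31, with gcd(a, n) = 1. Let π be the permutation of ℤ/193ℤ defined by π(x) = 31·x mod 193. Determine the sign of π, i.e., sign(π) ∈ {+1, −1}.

+1

Orbit of 150 under x↦31x: [150, 18, 172, 121, 84, 95, 50]… (length divides ord_193(31)).
Decompose π into cycles: lengths [96, 96, 1] (3 cycles, including the fixed point 0).
n − c = 193 − 3 = 190; sign = (−1)^190 = +1.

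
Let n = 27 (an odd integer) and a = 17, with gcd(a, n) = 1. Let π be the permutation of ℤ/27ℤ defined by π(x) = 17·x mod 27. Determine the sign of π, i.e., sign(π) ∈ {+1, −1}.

-1

Start at x=17: 17 → 19 → 26 → 10 → 8 → 1 → 17 (one orbit).
Cycle type of π: 6×3 + 2×4 + 1; total 8 cycles.
27 − 8 = 19 transpositions; sign(π) = (−1)^19 = -1.
(17|27)_J = -1 (Zolotarev's lemma cross-check).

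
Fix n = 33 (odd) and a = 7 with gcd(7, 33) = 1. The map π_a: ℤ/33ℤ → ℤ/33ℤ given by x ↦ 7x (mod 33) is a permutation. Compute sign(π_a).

-1

Orbit of 28 under x↦7x: [28, 31, 19, 1, 7, 16, 13]… (length divides ord_33(7)).
Cycle type of π: 10×3 + 1×3; total 6 cycles.
6 cycles on 33: each ℓ→(−1)^(ℓ−1), product (−1)^27 = -1.
(7|33)_J = -1 (Zolotarev's lemma cross-check).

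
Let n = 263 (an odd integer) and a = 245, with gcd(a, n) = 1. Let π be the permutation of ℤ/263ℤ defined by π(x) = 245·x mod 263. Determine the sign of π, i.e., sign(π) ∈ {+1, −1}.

Orbit of 232 under x↦245x: [232, 32, 213, 111, 106, 196, 154]… (length divides ord_263(245)).
Decompose π into cycles: lengths [262, 1] (2 cycles, including the fixed point 0).
sign(π) = (−1)^{n − #cycles} = (−1)^{263−2} = (−1)^261 = -1.
Via Zolotarev, sign(π_{245}) = (245|263) = -1.

-1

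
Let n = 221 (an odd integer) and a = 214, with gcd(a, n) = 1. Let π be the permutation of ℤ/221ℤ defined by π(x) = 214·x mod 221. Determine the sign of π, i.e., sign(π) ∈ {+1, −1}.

Trace 191: π^k(191) = [191, 210, 77, 124, 16, 109, 121] for k=0..6.
The orbit structure of x ↦ 214x mod 221: 7 orbits of sizes [48, 48, 48, 48, 16, 12, 1].
With 7 cycles on 221 points, sign = (−1)^{221−7} = +1.

+1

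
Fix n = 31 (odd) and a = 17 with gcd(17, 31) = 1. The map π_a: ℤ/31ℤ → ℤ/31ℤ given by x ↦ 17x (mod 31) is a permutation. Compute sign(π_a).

-1

Start at x=17: 17 → 10 → 15 → 7 → 26 → 8 → 12 → … (one orbit).
π_17 has 2 disjoint cycles with lengths [30, 1] on {0,…,30}.
n − c = 31 − 2 = 29; sign = (−1)^29 = -1.
Zolotarev: (17|31) = -1, matching the cycle-count sign.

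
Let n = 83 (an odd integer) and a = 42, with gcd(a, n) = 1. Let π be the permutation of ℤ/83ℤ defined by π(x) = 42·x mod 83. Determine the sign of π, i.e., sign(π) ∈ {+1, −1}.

-1

Start at x=42: 42 → 21 → 52 → 26 → 13 → 48 → 24 → … (one orbit).
The orbit structure of x ↦ 42x mod 83: 2 orbits of sizes [82, 1].
2 cycles on 83: each ℓ→(−1)^(ℓ−1), product (−1)^81 = -1.
Zolotarev: (42|83) = -1, matching the cycle-count sign.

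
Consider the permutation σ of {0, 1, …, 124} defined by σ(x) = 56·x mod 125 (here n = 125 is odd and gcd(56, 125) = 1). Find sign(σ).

+1

Orbit of 91 under x↦56x: [91, 96, 1, 56, 11, 116, 121]… (length divides ord_125(56)).
Cycle type of π: 25×4 + 5×4 + 1×5; total 13 cycles.
Σ(ℓ_i−1) = 125−13 = 112; sign = (−1)^112 = +1.
The Jacobi symbol (56|125) = +1 (Zolotarev) agrees.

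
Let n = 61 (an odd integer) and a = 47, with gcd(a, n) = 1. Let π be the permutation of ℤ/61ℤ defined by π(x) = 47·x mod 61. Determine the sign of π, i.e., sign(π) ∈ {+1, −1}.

Trace 13: π^k(13) = [13, 1, 47] for k=0..2.
π_47 has 21 disjoint cycles with lengths [3, 3, 3, 3, 3, 3, 3, 3, 3, 3, 3, 3, 3, 3, 3, 3, 3, 3, 3, 3, 1] on {0,…,60}.
Σ(ℓ_i−1) = 61−21 = 40; sign = (−1)^40 = +1.

+1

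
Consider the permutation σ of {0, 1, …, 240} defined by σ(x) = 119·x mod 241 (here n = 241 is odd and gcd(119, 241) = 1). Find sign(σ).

Start at x=183: 183 → 87 → 231 → 15 → 98 → 94 → 100 → … (one orbit).
Cycle type of π: 15×16 + 1; total 17 cycles.
sign(π) = (−1)^{n − #cycles} = (−1)^{241−17} = (−1)^224 = +1.
(119|241)_J = +1 (Zolotarev's lemma cross-check).

+1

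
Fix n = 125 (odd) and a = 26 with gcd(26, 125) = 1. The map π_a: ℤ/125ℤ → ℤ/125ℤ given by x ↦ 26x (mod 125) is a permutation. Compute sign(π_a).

Start at x=1: 1 → 26 → 51 → 76 → 101 → 1 (one orbit).
The orbit structure of x ↦ 26x mod 125: 45 orbits of sizes [5, 5, 5, 5, 5, 5, 5, 5, 5, 5, 5, 5, 5, 5, 5, 5, 5, 5, 5, 5, 1, 1, 1, 1, 1, 1, 1, 1, 1, 1, 1, 1, 1, 1, 1, 1, 1, 1, 1, 1, 1, 1, 1, 1, 1].
125 − 45 = 80 transpositions; sign(π) = (−1)^80 = +1.

+1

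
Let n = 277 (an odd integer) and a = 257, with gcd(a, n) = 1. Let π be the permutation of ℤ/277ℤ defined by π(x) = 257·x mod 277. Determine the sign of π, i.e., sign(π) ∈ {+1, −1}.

Orbit of 250 under x↦257x: [250, 263, 3, 217, 92, 99, 236]… (length divides ord_277(257)).
Cycle lengths of π_257 on ℤ/277ℤ: [276, 1]; 2 cycles in total.
277 − 2 = 275 transpositions; sign(π) = (−1)^275 = -1.
The Jacobi symbol (257|277) = -1 (Zolotarev) agrees.

-1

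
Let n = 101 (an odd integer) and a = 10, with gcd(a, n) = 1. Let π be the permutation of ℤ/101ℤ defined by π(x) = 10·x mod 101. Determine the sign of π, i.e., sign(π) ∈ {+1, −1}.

-1

Orbit of 91 under x↦10x: [91, 1, 10, 100]… (length divides ord_101(10)).
Cycle type of π: 4×25 + 1; total 26 cycles.
sign(π) = (−1)^{n − #cycles} = (−1)^{101−26} = (−1)^75 = -1.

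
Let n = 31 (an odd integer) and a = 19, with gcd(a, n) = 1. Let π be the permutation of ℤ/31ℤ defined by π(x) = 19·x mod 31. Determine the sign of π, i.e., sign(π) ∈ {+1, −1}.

+1

Orbit of 25 under x↦19x: [25, 10, 4, 14, 18, 1, 19]… (length divides ord_31(19)).
Decompose π into cycles: lengths [15, 15, 1] (3 cycles, including the fixed point 0).
n − c = 31 − 3 = 28; sign = (−1)^28 = +1.
Check: (19/31) = +1 by Zolotarev.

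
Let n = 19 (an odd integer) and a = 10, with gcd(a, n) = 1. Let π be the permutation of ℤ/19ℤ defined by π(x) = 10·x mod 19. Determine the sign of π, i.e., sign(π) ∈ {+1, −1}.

-1

Trace 11: π^k(11) = [11, 15, 17, 18, 9, 14, 7] for k=0..6.
Cycle type of π: 18 + 1; total 2 cycles.
2 cycles on 19: each ℓ→(−1)^(ℓ−1), product (−1)^17 = -1.
Via Zolotarev, sign(π_{10}) = (10|19) = -1.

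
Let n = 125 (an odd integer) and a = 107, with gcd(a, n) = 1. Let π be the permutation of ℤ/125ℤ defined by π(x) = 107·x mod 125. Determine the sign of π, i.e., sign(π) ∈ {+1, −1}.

Start at x=18: 18 → 51 → 82 → 24 → 68 → 26 → 32 → … (one orbit).
Cycle type of π: 20×5 + 4×6 + 1; total 12 cycles.
12 cycles on 125: each ℓ→(−1)^(ℓ−1), product (−1)^113 = -1.

-1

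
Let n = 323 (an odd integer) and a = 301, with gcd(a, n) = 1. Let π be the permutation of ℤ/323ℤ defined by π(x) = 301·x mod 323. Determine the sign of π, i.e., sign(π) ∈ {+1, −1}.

Orbit of 178 under x↦301x: [178, 283, 234, 20, 206, 313, 220]… (length divides ord_323(301)).
π_301 has 6 disjoint cycles with lengths [144, 144, 16, 9, 9, 1] on {0,…,322}.
323 − 6 = 317 transpositions; sign(π) = (−1)^317 = -1.

-1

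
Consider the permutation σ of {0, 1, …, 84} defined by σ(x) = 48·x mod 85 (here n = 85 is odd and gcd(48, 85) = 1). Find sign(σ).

Trace 62: π^k(62) = [62, 1, 48, 9, 7, 81, 63] for k=0..6.
7 cycles of lengths [16, 16, 16, 16, 16, 4, 1].
n − c = 85 − 7 = 78; sign = (−1)^78 = +1.

+1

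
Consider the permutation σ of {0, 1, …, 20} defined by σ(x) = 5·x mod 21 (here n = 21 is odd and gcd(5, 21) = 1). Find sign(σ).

Trace 4: π^k(4) = [4, 20, 16, 17, 1, 5] for k=0..5.
The orbit structure of x ↦ 5x mod 21: 5 orbits of sizes [6, 6, 6, 2, 1].
Σ(ℓ_i−1) = 21−5 = 16; sign = (−1)^16 = +1.
Zolotarev: (5|21) = +1, matching the cycle-count sign.

+1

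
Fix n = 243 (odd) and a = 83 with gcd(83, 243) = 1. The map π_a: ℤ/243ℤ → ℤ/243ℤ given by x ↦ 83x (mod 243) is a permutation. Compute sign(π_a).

Start at x=112: 112 → 62 → 43 → 167 → 10 → 101 → 121 → … (one orbit).
The orbit structure of x ↦ 83x mod 243: 6 orbits of sizes [162, 54, 18, 6, 2, 1].
Σ(ℓ_i−1) = 243−6 = 237; sign = (−1)^237 = -1.

-1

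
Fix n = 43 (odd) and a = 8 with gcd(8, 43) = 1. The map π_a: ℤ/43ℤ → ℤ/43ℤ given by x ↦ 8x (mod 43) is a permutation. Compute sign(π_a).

-1

Trace 32: π^k(32) = [32, 41, 27, 1, 8, 21, 39] for k=0..6.
The orbit structure of x ↦ 8x mod 43: 4 orbits of sizes [14, 14, 14, 1].
sign(π) = (−1)^{n − #cycles} = (−1)^{43−4} = (−1)^39 = -1.
(8|43)_J = -1 (Zolotarev's lemma cross-check).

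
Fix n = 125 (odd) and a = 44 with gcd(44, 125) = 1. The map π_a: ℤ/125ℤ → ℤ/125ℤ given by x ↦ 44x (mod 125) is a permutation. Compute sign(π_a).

+1

Trace 79: π^k(79) = [79, 101, 69, 36, 84, 71, 124] for k=0..6.
Cycle type of π: 50×2 + 10×2 + 2×2 + 1; total 7 cycles.
125 − 7 = 118 transpositions; sign(π) = (−1)^118 = +1.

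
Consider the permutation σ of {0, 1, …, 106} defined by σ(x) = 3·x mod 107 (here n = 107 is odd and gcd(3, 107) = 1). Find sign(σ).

Trace 89: π^k(89) = [89, 53, 52, 49, 40, 13, 39] for k=0..6.
The orbit structure of x ↦ 3x mod 107: 3 orbits of sizes [53, 53, 1].
With 3 cycles on 107 points, sign = (−1)^{107−3} = +1.
The Jacobi symbol (3|107) = +1 (Zolotarev) agrees.

+1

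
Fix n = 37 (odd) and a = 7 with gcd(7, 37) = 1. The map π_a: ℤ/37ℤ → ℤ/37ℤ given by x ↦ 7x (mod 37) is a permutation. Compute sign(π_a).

+1

Trace 26: π^k(26) = [26, 34, 16, 1, 7, 12, 10] for k=0..6.
5 cycles of lengths [9, 9, 9, 9, 1].
Σ(ℓ_i−1) = 37−5 = 32; sign = (−1)^32 = +1.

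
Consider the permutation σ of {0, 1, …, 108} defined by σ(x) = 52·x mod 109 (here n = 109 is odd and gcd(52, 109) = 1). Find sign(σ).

Trace 49: π^k(49) = [49, 41, 61, 11, 27, 96, 87] for k=0..6.
The orbit structure of x ↦ 52x mod 109: 2 orbits of sizes [108, 1].
With 2 cycles on 109 points, sign = (−1)^{109−2} = -1.
The Jacobi symbol (52|109) = -1 (Zolotarev) agrees.

-1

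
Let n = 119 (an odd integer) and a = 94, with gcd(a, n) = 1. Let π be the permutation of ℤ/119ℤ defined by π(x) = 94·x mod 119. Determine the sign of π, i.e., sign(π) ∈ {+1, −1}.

-1

Start at x=111: 111 → 81 → 117 → 50 → 59 → 72 → 104 → … (one orbit).
The orbit structure of x ↦ 94x mod 119: 8 orbits of sizes [24, 24, 24, 24, 8, 8, 6, 1].
sign(π) = (−1)^{n − #cycles} = (−1)^{119−8} = (−1)^111 = -1.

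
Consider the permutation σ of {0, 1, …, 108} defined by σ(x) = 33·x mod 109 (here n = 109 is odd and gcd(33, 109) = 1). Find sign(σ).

Trace 1: π^k(1) = [1, 33, 108, 76] for k=0..3.
28 cycles of lengths [4, 4, 4, 4, 4, 4, 4, 4, 4, 4, 4, 4, 4, 4, 4, 4, 4, 4, 4, 4, 4, 4, 4, 4, 4, 4, 4, 1].
sign(π) = (−1)^{n − #cycles} = (−1)^{109−28} = (−1)^81 = -1.

-1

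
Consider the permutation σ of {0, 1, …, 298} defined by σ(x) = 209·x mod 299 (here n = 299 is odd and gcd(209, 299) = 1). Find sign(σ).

Trace 118: π^k(118) = [118, 144, 196, 1, 209, 27, 261] for k=0..6.
Cycle lengths of π_209 on ℤ/299ℤ: [11, 11, 11, 11, 11, 11, 11, 11, 11, 11, 11, 11, 11, 11, 11, 11, 11, 11, 11, 11, 11, 11, 11, 11, 11, 11, 1, 1, 1, 1, 1, 1, 1, 1, 1, 1, 1, 1, 1]; 39 cycles in total.
Σ(ℓ_i−1) = 299−39 = 260; sign = (−1)^260 = +1.
(209|299)_J = +1 (Zolotarev's lemma cross-check).

+1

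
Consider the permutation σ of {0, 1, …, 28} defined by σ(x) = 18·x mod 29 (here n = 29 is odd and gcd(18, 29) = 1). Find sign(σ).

-1

Orbit of 17 under x↦18x: [17, 16, 27, 22, 19, 23, 8]… (length divides ord_29(18)).
Cycle type of π: 28 + 1; total 2 cycles.
n − c = 29 − 2 = 27; sign = (−1)^27 = -1.
(18|29)_J = -1 (Zolotarev's lemma cross-check).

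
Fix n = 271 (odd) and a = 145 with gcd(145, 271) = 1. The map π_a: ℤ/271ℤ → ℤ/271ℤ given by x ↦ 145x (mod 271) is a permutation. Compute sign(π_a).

Start at x=114: 114 → 270 → 126 → 113 → 125 → 239 → 238 → … (one orbit).
Decompose π into cycles: lengths [54, 54, 54, 54, 54, 1] (6 cycles, including the fixed point 0).
Σ(ℓ_i−1) = 271−6 = 265; sign = (−1)^265 = -1.
Zolotarev: (145|271) = -1, matching the cycle-count sign.

-1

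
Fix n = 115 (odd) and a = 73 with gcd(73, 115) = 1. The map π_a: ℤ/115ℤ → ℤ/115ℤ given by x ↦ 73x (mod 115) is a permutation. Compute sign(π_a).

Trace 4: π^k(4) = [4, 62, 41, 3, 104, 2, 31] for k=0..6.
The orbit structure of x ↦ 73x mod 115: 6 orbits of sizes [44, 44, 11, 11, 4, 1].
6 cycles on 115: each ℓ→(−1)^(ℓ−1), product (−1)^109 = -1.

-1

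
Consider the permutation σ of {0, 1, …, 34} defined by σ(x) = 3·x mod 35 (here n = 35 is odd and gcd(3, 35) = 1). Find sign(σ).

Trace 11: π^k(11) = [11, 33, 29, 17, 16, 13, 4] for k=0..6.
The orbit structure of x ↦ 3x mod 35: 5 orbits of sizes [12, 12, 6, 4, 1].
5 cycles on 35: each ℓ→(−1)^(ℓ−1), product (−1)^30 = +1.
Zolotarev: (3|35) = +1, matching the cycle-count sign.

+1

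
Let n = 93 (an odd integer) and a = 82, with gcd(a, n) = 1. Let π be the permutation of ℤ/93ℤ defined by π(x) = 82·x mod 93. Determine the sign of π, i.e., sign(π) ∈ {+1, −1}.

+1

Trace 7: π^k(7) = [7, 16, 10, 76, 1, 82, 28] for k=0..6.
Cycle type of π: 15×6 + 1×3; total 9 cycles.
93 − 9 = 84 transpositions; sign(π) = (−1)^84 = +1.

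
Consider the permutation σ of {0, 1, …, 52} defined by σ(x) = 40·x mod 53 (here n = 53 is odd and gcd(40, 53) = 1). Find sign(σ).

Orbit of 16 under x↦40x: [16, 4, 1, 40, 10, 29, 47]… (length divides ord_53(40)).
The orbit structure of x ↦ 40x mod 53: 3 orbits of sizes [26, 26, 1].
3 cycles on 53: each ℓ→(−1)^(ℓ−1), product (−1)^50 = +1.
Check: (40/53) = +1 by Zolotarev.

+1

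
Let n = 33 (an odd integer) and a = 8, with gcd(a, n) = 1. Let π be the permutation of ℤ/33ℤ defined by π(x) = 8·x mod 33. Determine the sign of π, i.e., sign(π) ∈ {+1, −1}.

Orbit of 1 under x↦8x: [1, 8, 31, 17, 4, 32, 25]… (length divides ord_33(8)).
The orbit structure of x ↦ 8x mod 33: 5 orbits of sizes [10, 10, 10, 2, 1].
With 5 cycles on 33 points, sign = (−1)^{33−5} = +1.
Via Zolotarev, sign(π_{8}) = (8|33) = +1.

+1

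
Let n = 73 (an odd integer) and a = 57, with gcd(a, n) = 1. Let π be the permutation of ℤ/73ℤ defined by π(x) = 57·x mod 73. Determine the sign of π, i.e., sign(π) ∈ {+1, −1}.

Orbit of 16 under x↦57x: [16, 36, 8, 18, 4, 9, 2]… (length divides ord_73(57)).
Cycle lengths of π_57 on ℤ/73ℤ: [18, 18, 18, 18, 1]; 5 cycles in total.
n − c = 73 − 5 = 68; sign = (−1)^68 = +1.
(57|73)_J = +1 (Zolotarev's lemma cross-check).

+1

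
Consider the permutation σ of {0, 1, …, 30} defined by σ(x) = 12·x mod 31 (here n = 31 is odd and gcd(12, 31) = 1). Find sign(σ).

Start at x=14: 14 → 13 → 1 → 12 → 20 → 23 → 28 → … (one orbit).
Decompose π into cycles: lengths [30, 1] (2 cycles, including the fixed point 0).
2 cycles on 31: each ℓ→(−1)^(ℓ−1), product (−1)^29 = -1.
The Jacobi symbol (12|31) = -1 (Zolotarev) agrees.

-1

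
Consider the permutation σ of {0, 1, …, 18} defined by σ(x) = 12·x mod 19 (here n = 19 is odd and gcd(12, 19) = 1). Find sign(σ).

Trace 8: π^k(8) = [8, 1, 12, 11, 18, 7] for k=0..5.
Cycle type of π: 6×3 + 1; total 4 cycles.
4 cycles on 19: each ℓ→(−1)^(ℓ−1), product (−1)^15 = -1.

-1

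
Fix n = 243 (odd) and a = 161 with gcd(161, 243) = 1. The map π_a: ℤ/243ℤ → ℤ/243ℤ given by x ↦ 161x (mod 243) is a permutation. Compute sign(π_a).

Start at x=163: 163 → 242 → 82 → 80 → 1 → 161 → 163 (one orbit).
The orbit structure of x ↦ 161x mod 243: 68 orbits of sizes [6, 6, 6, 6, 6, 6, 6, 6, 6, 6, 6, 6, 6, 6, 6, 6, 6, 6, 6, 6, 6, 6, 6, 6, 6, 6, 6, 2, 2, 2, 2, 2, 2, 2, 2, 2, 2, 2, 2, 2, 2, 2, 2, 2, 2, 2, 2, 2, 2, 2, 2, 2, 2, 2, 2, 2, 2, 2, 2, 2, 2, 2, 2, 2, 2, 2, 2, 1].
Σ(ℓ_i−1) = 243−68 = 175; sign = (−1)^175 = -1.
Zolotarev: (161|243) = -1, matching the cycle-count sign.

-1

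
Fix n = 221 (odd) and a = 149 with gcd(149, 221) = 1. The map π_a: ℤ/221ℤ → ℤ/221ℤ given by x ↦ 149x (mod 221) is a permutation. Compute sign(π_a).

Start at x=186: 186 → 89 → 1 → 149 → 101 → 21 → 35 → … (one orbit).
The orbit structure of x ↦ 149x mod 221: 22 orbits of sizes [12, 12, 12, 12, 12, 12, 12, 12, 12, 12, 12, 12, 12, 12, 12, 12, 12, 4, 4, 4, 4, 1].
Σ(ℓ_i−1) = 221−22 = 199; sign = (−1)^199 = -1.

-1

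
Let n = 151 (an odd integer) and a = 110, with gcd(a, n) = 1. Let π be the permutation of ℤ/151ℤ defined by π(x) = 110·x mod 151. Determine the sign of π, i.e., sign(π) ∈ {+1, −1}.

+1

Trace 86: π^k(86) = [86, 98, 59, 148, 123, 91, 44] for k=0..6.
The orbit structure of x ↦ 110x mod 151: 7 orbits of sizes [25, 25, 25, 25, 25, 25, 1].
With 7 cycles on 151 points, sign = (−1)^{151−7} = +1.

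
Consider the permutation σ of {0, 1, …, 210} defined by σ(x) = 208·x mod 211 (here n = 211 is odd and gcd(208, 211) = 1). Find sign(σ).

+1

Trace 204: π^k(204) = [204, 21, 148, 189, 66, 13, 172] for k=0..6.
Cycle type of π: 105×2 + 1; total 3 cycles.
n − c = 211 − 3 = 208; sign = (−1)^208 = +1.
Via Zolotarev, sign(π_{208}) = (208|211) = +1.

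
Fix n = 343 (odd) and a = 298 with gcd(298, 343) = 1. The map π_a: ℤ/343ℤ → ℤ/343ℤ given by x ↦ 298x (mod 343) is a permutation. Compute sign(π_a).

+1

Orbit of 309 under x↦298x: [309, 158, 93, 274, 18, 219, 92]… (length divides ord_343(298)).
π_298 has 7 disjoint cycles with lengths [147, 147, 21, 21, 3, 3, 1] on {0,…,342}.
With 7 cycles on 343 points, sign = (−1)^{343−7} = +1.
The Jacobi symbol (298|343) = +1 (Zolotarev) agrees.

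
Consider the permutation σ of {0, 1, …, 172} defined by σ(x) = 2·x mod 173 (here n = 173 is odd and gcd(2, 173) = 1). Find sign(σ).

Start at x=72: 72 → 144 → 115 → 57 → 114 → 55 → 110 → … (one orbit).
The orbit structure of x ↦ 2x mod 173: 2 orbits of sizes [172, 1].
n − c = 173 − 2 = 171; sign = (−1)^171 = -1.
(2|173)_J = -1 (Zolotarev's lemma cross-check).

-1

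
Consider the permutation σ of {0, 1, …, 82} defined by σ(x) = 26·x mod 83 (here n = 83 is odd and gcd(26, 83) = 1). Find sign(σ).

+1

Start at x=4: 4 → 21 → 48 → 3 → 78 → 36 → 23 → … (one orbit).
Cycle type of π: 41×2 + 1; total 3 cycles.
sign(π) = (−1)^{n − #cycles} = (−1)^{83−3} = (−1)^80 = +1.
The Jacobi symbol (26|83) = +1 (Zolotarev) agrees.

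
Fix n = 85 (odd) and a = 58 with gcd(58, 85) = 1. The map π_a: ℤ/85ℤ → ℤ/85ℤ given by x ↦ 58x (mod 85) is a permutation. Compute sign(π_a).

+1

Trace 1: π^k(1) = [1, 58, 49, 37, 21, 28, 9] for k=0..6.
Decompose π into cycles: lengths [16, 16, 16, 16, 16, 4, 1] (7 cycles, including the fixed point 0).
85 − 7 = 78 transpositions; sign(π) = (−1)^78 = +1.
The Jacobi symbol (58|85) = +1 (Zolotarev) agrees.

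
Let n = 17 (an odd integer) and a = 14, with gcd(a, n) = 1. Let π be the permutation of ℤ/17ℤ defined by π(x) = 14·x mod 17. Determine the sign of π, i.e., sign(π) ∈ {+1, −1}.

Start at x=7: 7 → 13 → 12 → 15 → 6 → 16 → 3 → … (one orbit).
Decompose π into cycles: lengths [16, 1] (2 cycles, including the fixed point 0).
sign(π) = (−1)^{n − #cycles} = (−1)^{17−2} = (−1)^15 = -1.
Via Zolotarev, sign(π_{14}) = (14|17) = -1.

-1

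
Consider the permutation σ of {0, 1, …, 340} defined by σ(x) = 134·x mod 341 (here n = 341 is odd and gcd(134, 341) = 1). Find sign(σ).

Start at x=268: 268 → 107 → 16 → 98 → 174 → 128 → 102 → … (one orbit).
Cycle type of π: 30×10 + 15×2 + 10 + 1; total 14 cycles.
sign(π) = (−1)^{n − #cycles} = (−1)^{341−14} = (−1)^327 = -1.
Via Zolotarev, sign(π_{134}) = (134|341) = -1.

-1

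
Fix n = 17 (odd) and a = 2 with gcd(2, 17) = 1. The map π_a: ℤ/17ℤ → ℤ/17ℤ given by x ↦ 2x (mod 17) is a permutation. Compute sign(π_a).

+1

Start at x=1: 1 → 2 → 4 → 8 → 16 → 15 → 13 → … (one orbit).
π_2 has 3 disjoint cycles with lengths [8, 8, 1] on {0,…,16}.
With 3 cycles on 17 points, sign = (−1)^{17−3} = +1.
The Jacobi symbol (2|17) = +1 (Zolotarev) agrees.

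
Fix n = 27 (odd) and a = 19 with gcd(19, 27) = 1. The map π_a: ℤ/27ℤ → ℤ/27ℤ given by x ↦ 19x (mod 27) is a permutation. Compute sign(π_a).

+1

Orbit of 10 under x↦19x: [10, 1, 19]… (length divides ord_27(19)).
Decompose π into cycles: lengths [3, 3, 3, 3, 3, 3, 1, 1, 1, 1, 1, 1, 1, 1, 1] (15 cycles, including the fixed point 0).
With 15 cycles on 27 points, sign = (−1)^{27−15} = +1.
(19|27)_J = +1 (Zolotarev's lemma cross-check).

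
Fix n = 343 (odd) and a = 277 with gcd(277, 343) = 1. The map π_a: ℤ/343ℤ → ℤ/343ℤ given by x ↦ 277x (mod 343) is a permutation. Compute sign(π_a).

+1

Start at x=32: 32 → 289 → 134 → 74 → 261 → 267 → 214 → … (one orbit).
Cycle type of π: 147×2 + 21×2 + 3×2 + 1; total 7 cycles.
343 − 7 = 336 transpositions; sign(π) = (−1)^336 = +1.
(277|343)_J = +1 (Zolotarev's lemma cross-check).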